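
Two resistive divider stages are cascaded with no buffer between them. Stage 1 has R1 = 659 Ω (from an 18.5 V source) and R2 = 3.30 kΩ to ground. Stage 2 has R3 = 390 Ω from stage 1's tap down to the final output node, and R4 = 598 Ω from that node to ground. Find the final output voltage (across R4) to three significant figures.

V_out ≈ 6.00 V

Stage 2 presents R3+R4 = 988.0 Ω as a load on stage 1's tap.
Stage 1's lower leg becomes R2‖(R3+R4) = 760.4 Ω, so V_mid = 18.5 × 760.4/1419 = 9.911 V.
Stage 2 is itself unloaded: V_out = V_mid × R4/(R3+R4) = 9.911 × 598/988.0 = 6.00 V.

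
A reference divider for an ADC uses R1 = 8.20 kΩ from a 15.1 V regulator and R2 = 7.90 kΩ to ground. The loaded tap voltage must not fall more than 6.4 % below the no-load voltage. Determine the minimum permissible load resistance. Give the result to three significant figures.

Output resistance R_th = R1‖R2 = (8.20 × 7.90)/16.10 = 4.024 kΩ.
The fractional drop is R_th/(R_th + R_L); requiring this ≤ 0.0640 gives R_L ≥ R_th(1/0.0640 − 1) = 4.024 × 14.62 = 58.8 kΩ.

R_L(min) ≈ 58.8 kΩ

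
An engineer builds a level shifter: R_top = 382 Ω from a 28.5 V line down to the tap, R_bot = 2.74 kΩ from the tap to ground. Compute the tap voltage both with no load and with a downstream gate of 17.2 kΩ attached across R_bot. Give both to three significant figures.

Open-circuit: V = 28.5 × 2740/(382 + 2740) = 25.0 V.
With the load, R_bot becomes R_bot‖R_L = 2363 Ω, so V = 28.5 × 2363/2745 = 24.5 V.

Unloaded: 25.0 V; loaded: 24.5 V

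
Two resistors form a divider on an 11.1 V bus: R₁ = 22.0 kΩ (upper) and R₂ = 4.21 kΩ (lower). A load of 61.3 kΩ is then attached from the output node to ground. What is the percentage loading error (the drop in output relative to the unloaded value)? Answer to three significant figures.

5.45 %

The divider's output (Thévenin) resistance is R₁‖R₂ = 3.534 kΩ.
Fractional drop under load = R_th/(R_th + R_L) = 3.534 / (3.534 + 61.3) = 0.05451.
So the output falls by 5.45 %.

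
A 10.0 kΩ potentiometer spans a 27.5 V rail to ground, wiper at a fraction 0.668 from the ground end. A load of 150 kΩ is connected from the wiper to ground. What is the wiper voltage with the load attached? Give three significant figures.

V ≈ 18.1 V

The wiper splits the pot into (1−α)R = 3.320 kΩ above and αR = 6.680 kΩ below.
Lower section ‖ load = 6.395 kΩ.
V_wiper = 27.5 × 6.395/(3.320 + 6.395) = 18.1 V.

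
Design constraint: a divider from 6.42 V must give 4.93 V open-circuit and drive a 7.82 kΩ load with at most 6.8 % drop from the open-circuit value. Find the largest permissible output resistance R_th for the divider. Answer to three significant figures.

R_th ≤ 571 Ω

Loading drop = R_th/(R_th + R_L) ≤ 0.0680, so R_th ≤ R_L · ε/(1−ε) = 7.82 kΩ × 0.0680/0.9320 = 571 Ω.
(Any R1, R2 with R2/(R1+R2) = 0.768 and R1‖R2 ≤ 571 Ω will meet the spec.)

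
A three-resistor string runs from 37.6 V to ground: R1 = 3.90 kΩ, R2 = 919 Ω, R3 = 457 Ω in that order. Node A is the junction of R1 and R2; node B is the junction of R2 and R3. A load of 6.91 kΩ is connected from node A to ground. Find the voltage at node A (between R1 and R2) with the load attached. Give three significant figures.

Below node A the series string R2+R3 = 1376 Ω sits in parallel with the 6910 Ω load: 1147 Ω.
V_A = 37.6 × 1147/(3900 + 1147) = 8.55 V.

V ≈ 8.55 V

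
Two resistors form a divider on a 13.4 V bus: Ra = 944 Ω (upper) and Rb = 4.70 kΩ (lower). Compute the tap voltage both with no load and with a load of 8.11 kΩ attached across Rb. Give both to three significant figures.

Open-circuit: V = 13.4 × 4700/(944 + 4700) = 11.2 V.
With the load, Rb becomes Rb‖R_L = 2976 Ω, so V = 13.4 × 2976/3920 = 10.2 V.

Unloaded: 11.2 V; loaded: 10.2 V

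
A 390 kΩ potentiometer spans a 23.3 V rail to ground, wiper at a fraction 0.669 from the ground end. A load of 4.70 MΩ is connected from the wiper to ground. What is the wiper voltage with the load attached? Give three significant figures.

V ≈ 15.3 V

The wiper splits the pot into (1−α)R = 129.1 kΩ above and αR = 260.9 kΩ below.
Lower section ‖ load = 247.2 kΩ.
V_wiper = 23.3 × 247.2/(129.1 + 247.2) = 15.3 V.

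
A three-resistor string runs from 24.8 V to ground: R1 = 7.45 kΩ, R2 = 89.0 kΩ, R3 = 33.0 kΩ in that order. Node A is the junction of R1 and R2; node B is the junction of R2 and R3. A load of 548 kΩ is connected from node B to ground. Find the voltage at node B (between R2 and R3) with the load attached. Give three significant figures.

At node B, R3 is in parallel with the load: R3‖R_L = 31.13 kΩ.
Below node A the resistance is R2 + (R3‖R_L) = 120.1 kΩ, so V_A = 24.8 × 120.1/127.6 = 23.35 V.
Then V_B = V_A × (R3‖R_L)/(R2 + R3‖R_L) = 23.35 × 31.13/120.1 = 6.05 V.

V ≈ 6.05 V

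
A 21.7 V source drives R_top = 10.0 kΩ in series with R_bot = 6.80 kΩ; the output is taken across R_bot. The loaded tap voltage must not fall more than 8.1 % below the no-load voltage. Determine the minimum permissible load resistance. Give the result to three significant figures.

Output resistance R_th = R_top‖R_bot = (10.0 × 6.80)/16.80 = 4.048 kΩ.
The fractional drop is R_th/(R_th + R_L); requiring this ≤ 0.0810 gives R_L ≥ R_th(1/0.0810 − 1) = 4.048 × 11.35 = 45.9 kΩ.

R_L(min) ≈ 45.9 kΩ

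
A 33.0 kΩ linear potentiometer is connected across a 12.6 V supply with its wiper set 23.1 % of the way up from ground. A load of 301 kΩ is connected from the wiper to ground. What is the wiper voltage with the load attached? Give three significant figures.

The wiper splits the pot into (1−α)R = 25.38 kΩ above and αR = 7.623 kΩ below.
Lower section ‖ load = 7.435 kΩ.
V_wiper = 12.6 × 7.435/(25.38 + 7.435) = 2.85 V.

V ≈ 2.85 V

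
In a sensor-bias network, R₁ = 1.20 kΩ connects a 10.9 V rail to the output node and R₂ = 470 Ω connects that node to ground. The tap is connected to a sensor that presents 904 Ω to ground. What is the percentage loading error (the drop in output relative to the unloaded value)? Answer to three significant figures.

Unloaded V = 10.9 × 470/1670 = 3.068 V.
Loaded: R₂‖R_L = 309.2 Ω, giving V = 10.9 × 309.2/1509 = 2.233 V.
Drop = (3.068 − 2.233) / 3.068 = 27.2 %.

27.2 %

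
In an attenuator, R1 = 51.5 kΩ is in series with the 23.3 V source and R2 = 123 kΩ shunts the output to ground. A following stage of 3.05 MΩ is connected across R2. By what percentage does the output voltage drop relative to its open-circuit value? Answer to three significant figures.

1.18 %

The divider's output (Thévenin) resistance is R1‖R2 = 36.30 kΩ.
Fractional drop under load = R_th/(R_th + R_L) = 36.30 / (36.30 + 3050) = 0.01176.
So the output falls by 1.18 %.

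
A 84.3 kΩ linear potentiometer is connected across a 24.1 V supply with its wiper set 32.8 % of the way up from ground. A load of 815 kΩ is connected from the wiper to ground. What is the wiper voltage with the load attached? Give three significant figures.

The wiper splits the pot into (1−α)R = 56.65 kΩ above and αR = 27.65 kΩ below.
Lower section ‖ load = 26.74 kΩ.
V_wiper = 24.1 × 26.74/(56.65 + 26.74) = 7.73 V.

V ≈ 7.73 V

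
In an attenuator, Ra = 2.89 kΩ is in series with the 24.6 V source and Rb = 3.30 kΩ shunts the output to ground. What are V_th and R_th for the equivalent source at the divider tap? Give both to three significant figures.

V_th is the open-circuit tap voltage: 24.6 × 3.30/(2.89 + 3.30) = 13.1 V.
With the supply zeroed, Ra and Rb appear in parallel from the tap: R_th = Ra‖Rb = (2.89 × 3.30)/6.190 = 1.54 kΩ.

V_th = 13.1 V, R_th = 1.54 kΩ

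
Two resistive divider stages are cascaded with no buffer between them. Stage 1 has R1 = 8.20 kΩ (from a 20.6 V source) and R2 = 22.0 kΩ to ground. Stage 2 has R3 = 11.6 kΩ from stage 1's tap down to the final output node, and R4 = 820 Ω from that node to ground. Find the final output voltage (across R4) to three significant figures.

Stage 2 presents R3+R4 = 12420 Ω as a load on stage 1's tap.
Stage 1's lower leg becomes R2‖(R3+R4) = 7938 Ω, so V_mid = 20.6 × 7938/16140 = 10.13 V.
Stage 2 is itself unloaded: V_out = V_mid × R4/(R3+R4) = 10.13 × 820/12420 = 0.669 V.

V_out ≈ 0.669 V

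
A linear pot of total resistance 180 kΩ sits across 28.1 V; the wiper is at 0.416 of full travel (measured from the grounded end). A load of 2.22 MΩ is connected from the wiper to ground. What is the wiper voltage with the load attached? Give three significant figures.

The wiper splits the pot into (1−α)R = 105.1 kΩ above and αR = 74.88 kΩ below.
Lower section ‖ load = 72.44 kΩ.
V_wiper = 28.1 × 72.44/(105.1 + 72.44) = 11.5 V.

V ≈ 11.5 V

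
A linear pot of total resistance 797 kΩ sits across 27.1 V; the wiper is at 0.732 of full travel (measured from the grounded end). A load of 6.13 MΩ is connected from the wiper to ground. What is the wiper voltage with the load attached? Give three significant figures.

The wiper splits the pot into (1−α)R = 213.6 kΩ above and αR = 583.4 kΩ below.
Lower section ‖ load = 532.7 kΩ.
V_wiper = 27.1 × 532.7/(213.6 + 532.7) = 19.3 V.

V ≈ 19.3 V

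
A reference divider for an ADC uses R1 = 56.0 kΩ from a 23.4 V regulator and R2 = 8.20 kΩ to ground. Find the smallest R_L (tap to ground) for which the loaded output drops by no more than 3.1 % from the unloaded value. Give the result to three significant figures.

R_L(min) ≈ 224 kΩ

Output resistance R_th = R1‖R2 = (56.0 × 8.20)/64.20 = 7.153 kΩ.
The fractional drop is R_th/(R_th + R_L); requiring this ≤ 0.0310 gives R_L ≥ R_th(1/0.0310 − 1) = 7.153 × 31.26 = 224 kΩ.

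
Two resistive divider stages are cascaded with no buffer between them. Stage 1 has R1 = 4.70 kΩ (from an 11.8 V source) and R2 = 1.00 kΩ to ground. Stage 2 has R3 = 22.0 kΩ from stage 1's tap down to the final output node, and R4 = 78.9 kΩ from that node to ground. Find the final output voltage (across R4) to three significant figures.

V_out ≈ 1.61 V

Stage 2 presents R3+R4 = 100.9 kΩ as a load on stage 1's tap.
Stage 1's lower leg becomes R2‖(R3+R4) = 0.9902 kΩ, so V_mid = 11.8 × 0.9902/5.690 = 2.053 V.
Stage 2 is itself unloaded: V_out = V_mid × R4/(R3+R4) = 2.053 × 78.9/100.9 = 1.61 V.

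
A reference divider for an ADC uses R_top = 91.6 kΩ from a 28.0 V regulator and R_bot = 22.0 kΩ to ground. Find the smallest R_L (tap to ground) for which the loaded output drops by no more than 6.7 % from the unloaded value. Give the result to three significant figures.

Output resistance R_th = R_top‖R_bot = (91.6 × 22.0)/113.6 = 17.74 kΩ.
The fractional drop is R_th/(R_th + R_L); requiring this ≤ 0.0670 gives R_L ≥ R_th(1/0.0670 − 1) = 17.74 × 13.93 = 247 kΩ.

R_L(min) ≈ 247 kΩ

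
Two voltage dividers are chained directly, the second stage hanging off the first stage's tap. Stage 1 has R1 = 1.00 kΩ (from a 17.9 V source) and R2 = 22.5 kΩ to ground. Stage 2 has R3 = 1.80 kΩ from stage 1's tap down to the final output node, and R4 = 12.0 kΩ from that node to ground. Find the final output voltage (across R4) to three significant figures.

Stage 2 presents R3+R4 = 13.80 kΩ as a load on stage 1's tap.
Stage 1's lower leg becomes R2‖(R3+R4) = 8.554 kΩ, so V_mid = 17.9 × 8.554/9.554 = 16.03 V.
Stage 2 is itself unloaded: V_out = V_mid × R4/(R3+R4) = 16.03 × 12.0/13.80 = 13.9 V.

V_out ≈ 13.9 V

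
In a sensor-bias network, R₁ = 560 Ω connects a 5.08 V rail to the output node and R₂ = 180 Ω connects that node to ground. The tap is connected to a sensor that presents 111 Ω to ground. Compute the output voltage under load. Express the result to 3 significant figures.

The load sits in parallel with R₂: R₂‖R_L = (180 × 111) / (180 + 111) = 68.66 Ω.
V_out = 5.08 × 68.66 / (560 + 68.66) = 5.08 × 68.66/628.7 = 0.555 V.

V_out ≈ 0.555 V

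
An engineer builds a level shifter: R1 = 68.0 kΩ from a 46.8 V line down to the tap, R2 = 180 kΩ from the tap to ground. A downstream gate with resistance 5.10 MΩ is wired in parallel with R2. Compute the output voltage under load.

The load sits in parallel with R2: R2‖R_L = (180 × 5100) / (180 + 5100) = 173.9 kΩ.
V_out = 46.8 × 173.9 / (68.0 + 173.9) = 46.8 × 173.9/241.9 = 33.6 V.

V_out ≈ 33.6 V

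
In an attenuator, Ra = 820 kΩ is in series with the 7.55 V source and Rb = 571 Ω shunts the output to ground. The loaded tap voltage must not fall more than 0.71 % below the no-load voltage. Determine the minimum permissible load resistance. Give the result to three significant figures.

R_L(min) ≈ 79.8 kΩ

Output resistance R_th = Ra‖Rb = (820000 × 571)/820600 = 570.6 Ω.
The fractional drop is R_th/(R_th + R_L); requiring this ≤ 0.00710 gives R_L ≥ R_th(1/0.00710 − 1) = 570.6 × 139.8 = 79.8 kΩ.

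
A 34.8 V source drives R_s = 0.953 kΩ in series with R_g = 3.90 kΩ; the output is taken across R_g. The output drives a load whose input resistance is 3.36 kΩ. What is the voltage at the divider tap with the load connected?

V_out ≈ 22.8 V

The load sits in parallel with R_g: R_g‖R_L = (3900 × 3360) / (3900 + 3360) = 1805 Ω.
V_out = 34.8 × 1805 / (953 + 1805) = 34.8 × 1805/2758 = 22.8 V.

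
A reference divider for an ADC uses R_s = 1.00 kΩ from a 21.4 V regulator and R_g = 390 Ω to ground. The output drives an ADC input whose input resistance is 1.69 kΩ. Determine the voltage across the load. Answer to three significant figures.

V_out ≈ 5.15 V

The load sits in parallel with R_g: R_g‖R_L = (390 × 1690) / (390 + 1690) = 316.9 Ω.
V_out = 21.4 × 316.9 / (1000 + 316.9) = 21.4 × 316.9/1317 = 5.15 V.
(Unloaded it would have been 6.00 V.)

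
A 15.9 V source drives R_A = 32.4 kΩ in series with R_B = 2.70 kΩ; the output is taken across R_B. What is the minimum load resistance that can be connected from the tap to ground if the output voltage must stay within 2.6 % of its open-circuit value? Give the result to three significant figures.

R_L(min) ≈ 93.4 kΩ

Output resistance R_th = R_A‖R_B = (32.4 × 2.70)/35.10 = 2.492 kΩ.
The fractional drop is R_th/(R_th + R_L); requiring this ≤ 0.0260 gives R_L ≥ R_th(1/0.0260 − 1) = 2.492 × 37.46 = 93.4 kΩ.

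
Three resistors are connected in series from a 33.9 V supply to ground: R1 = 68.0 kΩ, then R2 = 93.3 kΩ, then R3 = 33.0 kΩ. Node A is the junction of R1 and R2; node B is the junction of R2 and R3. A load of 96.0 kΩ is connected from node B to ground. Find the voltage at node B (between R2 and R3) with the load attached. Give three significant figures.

At node B, R3 is in parallel with the load: R3‖R_L = 24.56 kΩ.
Below node A the resistance is R2 + (R3‖R_L) = 117.9 kΩ, so V_A = 33.9 × 117.9/185.9 = 21.50 V.
Then V_B = V_A × (R3‖R_L)/(R2 + R3‖R_L) = 21.50 × 24.56/117.9 = 4.48 V.

V ≈ 4.48 V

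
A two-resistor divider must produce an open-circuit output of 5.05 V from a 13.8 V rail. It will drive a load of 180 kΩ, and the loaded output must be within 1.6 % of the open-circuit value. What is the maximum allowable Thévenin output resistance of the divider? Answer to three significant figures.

R_th ≤ 2.93 kΩ

Loading drop = R_th/(R_th + R_L) ≤ 0.0160, so R_th ≤ R_L · ε/(1−ε) = 180 kΩ × 0.0160/0.9840 = 2.93 kΩ.
(Any R1, R2 with R2/(R1+R2) = 0.366 and R1‖R2 ≤ 2.93 kΩ will meet the spec.)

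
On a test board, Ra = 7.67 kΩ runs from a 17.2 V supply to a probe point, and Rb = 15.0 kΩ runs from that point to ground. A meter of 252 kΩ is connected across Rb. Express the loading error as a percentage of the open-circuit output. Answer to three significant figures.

1.97 %

The divider's output (Thévenin) resistance is Ra‖Rb = 5.075 kΩ.
Fractional drop under load = R_th/(R_th + R_L) = 5.075 / (5.075 + 252) = 0.01974.
So the output falls by 1.97 %.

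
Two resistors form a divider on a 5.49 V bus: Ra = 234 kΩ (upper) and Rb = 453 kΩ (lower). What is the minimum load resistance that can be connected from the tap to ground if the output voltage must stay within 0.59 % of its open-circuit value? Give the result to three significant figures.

R_L(min) ≈ 26.0 MΩ

Output resistance R_th = Ra‖Rb = (234 × 453)/687.0 = 154.3 kΩ.
The fractional drop is R_th/(R_th + R_L); requiring this ≤ 0.00590 gives R_L ≥ R_th(1/0.00590 − 1) = 154.3 × 168.5 = 26.0 MΩ.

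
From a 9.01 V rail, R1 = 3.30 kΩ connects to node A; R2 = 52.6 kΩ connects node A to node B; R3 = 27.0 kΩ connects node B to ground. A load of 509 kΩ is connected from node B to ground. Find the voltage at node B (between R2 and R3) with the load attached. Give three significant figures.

At node B, R3 is in parallel with the load: R3‖R_L = 25.64 kΩ.
Below node A the resistance is R2 + (R3‖R_L) = 78.24 kΩ, so V_A = 9.01 × 78.24/81.54 = 8.645 V.
Then V_B = V_A × (R3‖R_L)/(R2 + R3‖R_L) = 8.645 × 25.64/78.24 = 2.83 V.

V ≈ 2.83 V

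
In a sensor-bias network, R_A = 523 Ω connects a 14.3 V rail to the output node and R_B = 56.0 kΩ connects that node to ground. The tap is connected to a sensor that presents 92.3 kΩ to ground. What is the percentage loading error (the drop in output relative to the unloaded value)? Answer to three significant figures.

0.558 %

The divider's output (Thévenin) resistance is R_A‖R_B = 518.2 Ω.
Fractional drop under load = R_th/(R_th + R_L) = 518.2 / (518.2 + 92300) = 0.005583.
So the output falls by 0.558 %.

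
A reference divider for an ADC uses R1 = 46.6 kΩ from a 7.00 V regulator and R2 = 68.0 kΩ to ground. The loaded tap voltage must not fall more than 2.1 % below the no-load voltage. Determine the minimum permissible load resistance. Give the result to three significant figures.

Output resistance R_th = R1‖R2 = (46.6 × 68.0)/114.6 = 27.65 kΩ.
The fractional drop is R_th/(R_th + R_L); requiring this ≤ 0.0210 gives R_L ≥ R_th(1/0.0210 − 1) = 27.65 × 46.62 = 1.29 MΩ.

R_L(min) ≈ 1.29 MΩ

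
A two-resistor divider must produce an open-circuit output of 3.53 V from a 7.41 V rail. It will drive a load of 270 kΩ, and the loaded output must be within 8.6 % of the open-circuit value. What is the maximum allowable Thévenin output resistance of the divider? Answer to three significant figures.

Loading drop = R_th/(R_th + R_L) ≤ 0.0860, so R_th ≤ R_L · ε/(1−ε) = 270 kΩ × 0.0860/0.9140 = 25.4 kΩ.

R_th ≤ 25.4 kΩ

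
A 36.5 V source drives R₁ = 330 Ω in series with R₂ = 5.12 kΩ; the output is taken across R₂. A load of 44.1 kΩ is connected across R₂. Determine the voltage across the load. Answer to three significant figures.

The load sits in parallel with R₂: R₂‖R_L = (5120 × 44100) / (5120 + 44100) = 4587 Ω.
V_out = 36.5 × 4587 / (330 + 4587) = 36.5 × 4587/4917 = 34.1 V.

V_out ≈ 34.1 V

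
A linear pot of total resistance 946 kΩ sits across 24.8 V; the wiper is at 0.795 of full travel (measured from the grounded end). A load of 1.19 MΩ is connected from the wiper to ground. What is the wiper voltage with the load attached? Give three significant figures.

V ≈ 17.5 V

The wiper splits the pot into (1−α)R = 193.9 kΩ above and αR = 752.1 kΩ below.
Lower section ‖ load = 460.8 kΩ.
V_wiper = 24.8 × 460.8/(193.9 + 460.8) = 17.5 V.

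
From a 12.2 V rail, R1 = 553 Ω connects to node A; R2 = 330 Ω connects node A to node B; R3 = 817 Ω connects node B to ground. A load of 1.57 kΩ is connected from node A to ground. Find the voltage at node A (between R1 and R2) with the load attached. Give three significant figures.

Below node A the series string R2+R3 = 1147 Ω sits in parallel with the 1570 Ω load: 662.8 Ω.
V_A = 12.2 × 662.8/(553 + 662.8) = 6.65 V.

V ≈ 6.65 V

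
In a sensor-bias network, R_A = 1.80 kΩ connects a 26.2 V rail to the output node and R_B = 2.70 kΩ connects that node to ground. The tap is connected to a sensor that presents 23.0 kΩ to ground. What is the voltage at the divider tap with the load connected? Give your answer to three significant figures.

The load sits in parallel with R_B: R_B‖R_L = (2.70 × 23.0) / (2.70 + 23.0) = 2.416 kΩ.
V_out = 26.2 × 2.416 / (1.80 + 2.416) = 26.2 × 2.416/4.216 = 15.0 V.
(Unloaded it would have been 15.7 V.)

V_out ≈ 15.0 V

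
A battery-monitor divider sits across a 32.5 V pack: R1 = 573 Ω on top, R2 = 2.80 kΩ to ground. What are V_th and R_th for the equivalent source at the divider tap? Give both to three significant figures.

V_th = 27.0 V, R_th = 476 Ω

V_th is the open-circuit tap voltage: 32.5 × 2800/(573 + 2800) = 27.0 V.
With the supply zeroed, R1 and R2 appear in parallel from the tap: R_th = R1‖R2 = (573 × 2800)/3373 = 476 Ω.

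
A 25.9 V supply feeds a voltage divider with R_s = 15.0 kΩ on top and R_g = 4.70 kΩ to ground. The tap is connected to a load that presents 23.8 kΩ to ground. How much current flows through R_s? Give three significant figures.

R_g‖R_L = 3.925 kΩ, so the source sees R_s + R_g‖R_L = 18.92 kΩ.
I = 25.9 V / 18.92 kΩ = 1.37 mA.

I ≈ 1.37 mA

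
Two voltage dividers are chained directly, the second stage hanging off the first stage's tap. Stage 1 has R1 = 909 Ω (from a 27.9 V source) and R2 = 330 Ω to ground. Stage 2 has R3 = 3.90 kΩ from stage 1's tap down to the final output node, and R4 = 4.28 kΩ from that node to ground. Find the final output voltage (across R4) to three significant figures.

Stage 2 presents R3+R4 = 8180 Ω as a load on stage 1's tap.
Stage 1's lower leg becomes R2‖(R3+R4) = 317.2 Ω, so V_mid = 27.9 × 317.2/1226 = 7.217 V.
Stage 2 is itself unloaded: V_out = V_mid × R4/(R3+R4) = 7.217 × 4280/8180 = 3.78 V.

V_out ≈ 3.78 V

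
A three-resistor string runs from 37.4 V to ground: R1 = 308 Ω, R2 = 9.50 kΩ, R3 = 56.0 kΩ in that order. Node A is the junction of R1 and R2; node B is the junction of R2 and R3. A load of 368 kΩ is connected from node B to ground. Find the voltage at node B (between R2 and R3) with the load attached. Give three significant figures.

At node B, R3 is in parallel with the load: R3‖R_L = 48600 Ω.
Below node A the resistance is R2 + (R3‖R_L) = 58100 Ω, so V_A = 37.4 × 58100/58410 = 37.20 V.
Then V_B = V_A × (R3‖R_L)/(R2 + R3‖R_L) = 37.20 × 48600/58100 = 31.1 V.

V ≈ 31.1 V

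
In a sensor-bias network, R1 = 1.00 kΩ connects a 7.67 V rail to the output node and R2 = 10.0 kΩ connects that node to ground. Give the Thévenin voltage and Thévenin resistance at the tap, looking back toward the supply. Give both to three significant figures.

V_th is the open-circuit tap voltage: 7.67 × 10.0/(1.00 + 10.0) = 6.97 V.
With the supply zeroed, R1 and R2 appear in parallel from the tap: R_th = R1‖R2 = (1.00 × 10.0)/11.00 = 909 Ω.

V_th = 6.97 V, R_th = 909 Ω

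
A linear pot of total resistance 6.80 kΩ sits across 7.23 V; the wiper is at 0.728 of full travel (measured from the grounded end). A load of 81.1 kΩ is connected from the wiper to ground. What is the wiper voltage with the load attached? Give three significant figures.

The wiper splits the pot into (1−α)R = 1.850 kΩ above and αR = 4.950 kΩ below.
Lower section ‖ load = 4.666 kΩ.
V_wiper = 7.23 × 4.666/(1.850 + 4.666) = 5.18 V.

V ≈ 5.18 V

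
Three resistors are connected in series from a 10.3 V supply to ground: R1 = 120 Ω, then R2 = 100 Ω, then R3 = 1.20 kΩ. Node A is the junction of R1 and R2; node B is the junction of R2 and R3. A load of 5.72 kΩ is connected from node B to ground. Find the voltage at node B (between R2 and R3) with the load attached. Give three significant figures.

V ≈ 8.43 V

At node B, R3 is in parallel with the load: R3‖R_L = 991.9 Ω.
Below node A the resistance is R2 + (R3‖R_L) = 1092 Ω, so V_A = 10.3 × 1092/1212 = 9.280 V.
Then V_B = V_A × (R3‖R_L)/(R2 + R3‖R_L) = 9.280 × 991.9/1092 = 8.43 V.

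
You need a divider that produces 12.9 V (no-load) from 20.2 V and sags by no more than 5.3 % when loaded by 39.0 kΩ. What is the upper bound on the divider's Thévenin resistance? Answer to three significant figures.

R_th ≤ 2.18 kΩ

Loading drop = R_th/(R_th + R_L) ≤ 0.0530, so R_th ≤ R_L · ε/(1−ε) = 39.0 kΩ × 0.0530/0.9470 = 2.18 kΩ.
(Any R1, R2 with R2/(R1+R2) = 0.639 and R1‖R2 ≤ 2.18 kΩ will meet the spec.)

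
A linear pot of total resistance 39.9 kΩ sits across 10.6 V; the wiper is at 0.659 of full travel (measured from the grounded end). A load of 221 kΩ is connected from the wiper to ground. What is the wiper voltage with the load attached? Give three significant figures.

The wiper splits the pot into (1−α)R = 13.61 kΩ above and αR = 26.29 kΩ below.
Lower section ‖ load = 23.50 kΩ.
V_wiper = 10.6 × 23.50/(13.61 + 23.50) = 6.71 V.

V ≈ 6.71 V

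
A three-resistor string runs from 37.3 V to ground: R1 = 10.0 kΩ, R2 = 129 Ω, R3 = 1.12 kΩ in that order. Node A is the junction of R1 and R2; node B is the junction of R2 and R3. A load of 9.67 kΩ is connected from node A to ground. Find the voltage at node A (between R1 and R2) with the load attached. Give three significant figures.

Below node A the series string R2+R3 = 1249 Ω sits in parallel with the 9670 Ω load: 1106 Ω.
V_A = 37.3 × 1106/(10000 + 1106) = 3.71 V.

V ≈ 3.71 V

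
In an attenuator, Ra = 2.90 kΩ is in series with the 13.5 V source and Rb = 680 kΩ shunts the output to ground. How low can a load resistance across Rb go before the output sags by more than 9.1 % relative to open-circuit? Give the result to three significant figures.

R_L(min) ≈ 28.8 kΩ

Output resistance R_th = Ra‖Rb = (2.90 × 680)/682.9 = 2.888 kΩ.
The fractional drop is R_th/(R_th + R_L); requiring this ≤ 0.0910 gives R_L ≥ R_th(1/0.0910 − 1) = 2.888 × 9.989 = 28.8 kΩ.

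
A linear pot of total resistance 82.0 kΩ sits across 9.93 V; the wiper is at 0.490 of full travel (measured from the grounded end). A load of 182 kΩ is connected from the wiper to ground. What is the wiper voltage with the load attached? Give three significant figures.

V ≈ 4.37 V

The wiper splits the pot into (1−α)R = 41.82 kΩ above and αR = 40.18 kΩ below.
Lower section ‖ load = 32.91 kΩ.
V_wiper = 9.93 × 32.91/(41.82 + 32.91) = 4.37 V.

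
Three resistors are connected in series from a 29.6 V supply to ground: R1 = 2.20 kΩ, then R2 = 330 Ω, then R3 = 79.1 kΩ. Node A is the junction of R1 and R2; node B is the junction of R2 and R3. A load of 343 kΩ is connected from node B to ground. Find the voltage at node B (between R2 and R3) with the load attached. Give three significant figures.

V ≈ 28.5 V

At node B, R3 is in parallel with the load: R3‖R_L = 64280 Ω.
Below node A the resistance is R2 + (R3‖R_L) = 64610 Ω, so V_A = 29.6 × 64610/66810 = 28.63 V.
Then V_B = V_A × (R3‖R_L)/(R2 + R3‖R_L) = 28.63 × 64280/64610 = 28.5 V.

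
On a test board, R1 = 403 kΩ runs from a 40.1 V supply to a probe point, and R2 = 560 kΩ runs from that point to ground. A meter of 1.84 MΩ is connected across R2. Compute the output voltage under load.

The load sits in parallel with R2: R2‖R_L = (560 × 1840) / (560 + 1840) = 429.3 kΩ.
V_out = 40.1 × 429.3 / (403 + 429.3) = 40.1 × 429.3/832.3 = 20.7 V.
(Unloaded it would have been 23.3 V.)

V_out ≈ 20.7 V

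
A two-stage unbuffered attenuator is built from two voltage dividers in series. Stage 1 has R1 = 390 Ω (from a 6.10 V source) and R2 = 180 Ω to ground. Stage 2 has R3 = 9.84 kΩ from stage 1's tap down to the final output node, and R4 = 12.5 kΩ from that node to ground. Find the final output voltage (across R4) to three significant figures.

Stage 2 presents R3+R4 = 22340 Ω as a load on stage 1's tap.
Stage 1's lower leg becomes R2‖(R3+R4) = 178.6 Ω, so V_mid = 6.10 × 178.6/568.6 = 1.916 V.
Stage 2 is itself unloaded: V_out = V_mid × R4/(R3+R4) = 1.916 × 12500/22340 = 1.07 V.

V_out ≈ 1.07 V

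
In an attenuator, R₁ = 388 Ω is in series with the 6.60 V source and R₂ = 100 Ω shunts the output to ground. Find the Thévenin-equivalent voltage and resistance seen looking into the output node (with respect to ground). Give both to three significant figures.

V_th is the open-circuit tap voltage: 6.60 × 100/(388 + 100) = 1.35 V.
With the supply zeroed, R₁ and R₂ appear in parallel from the tap: R_th = R₁‖R₂ = (388 × 100)/488.0 = 79.5 Ω.

V_th = 1.35 V, R_th = 79.5 Ω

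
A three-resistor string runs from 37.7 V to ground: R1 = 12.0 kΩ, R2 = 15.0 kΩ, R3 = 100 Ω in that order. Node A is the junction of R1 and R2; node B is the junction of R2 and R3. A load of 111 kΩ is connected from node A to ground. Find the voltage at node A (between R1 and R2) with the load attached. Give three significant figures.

Below node A the series string R2+R3 = 15100 Ω sits in parallel with the 111000 Ω load: 13290 Ω.
V_A = 37.7 × 13290/(12000 + 13290) = 19.8 V.

V ≈ 19.8 V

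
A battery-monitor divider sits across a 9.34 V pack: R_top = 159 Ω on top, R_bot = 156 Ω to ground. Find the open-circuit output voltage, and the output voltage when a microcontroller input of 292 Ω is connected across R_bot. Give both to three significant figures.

Open-circuit: V = 9.34 × 156/(159 + 156) = 4.63 V.
With the load, R_bot becomes R_bot‖R_L = 101.7 Ω, so V = 9.34 × 101.7/260.7 = 3.64 V.

Unloaded: 4.63 V; loaded: 3.64 V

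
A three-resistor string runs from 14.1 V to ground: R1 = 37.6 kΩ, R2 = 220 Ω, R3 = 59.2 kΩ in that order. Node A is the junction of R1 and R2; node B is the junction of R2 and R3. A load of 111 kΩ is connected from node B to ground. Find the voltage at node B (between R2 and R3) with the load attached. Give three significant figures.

V ≈ 7.12 V

At node B, R3 is in parallel with the load: R3‖R_L = 38610 Ω.
Below node A the resistance is R2 + (R3‖R_L) = 38830 Ω, so V_A = 14.1 × 38830/76430 = 7.163 V.
Then V_B = V_A × (R3‖R_L)/(R2 + R3‖R_L) = 7.163 × 38610/38830 = 7.12 V.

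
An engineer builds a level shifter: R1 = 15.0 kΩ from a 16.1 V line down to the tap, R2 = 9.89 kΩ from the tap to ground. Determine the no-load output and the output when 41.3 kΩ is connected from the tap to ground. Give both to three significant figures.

Unloaded: 6.40 V; loaded: 5.59 V

Open-circuit: V = 16.1 × 9.89/(15.0 + 9.89) = 6.40 V.
With the load, R2 becomes R2‖R_L = 7.979 kΩ, so V = 16.1 × 7.979/22.98 = 5.59 V.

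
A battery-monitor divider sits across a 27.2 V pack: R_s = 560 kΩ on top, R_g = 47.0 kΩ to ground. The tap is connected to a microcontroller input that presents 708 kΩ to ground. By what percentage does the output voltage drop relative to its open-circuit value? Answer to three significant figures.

5.77 %

The divider's output (Thévenin) resistance is R_s‖R_g = 43.36 kΩ.
Fractional drop under load = R_th/(R_th + R_L) = 43.36 / (43.36 + 708) = 0.05771.
So the output falls by 5.77 %.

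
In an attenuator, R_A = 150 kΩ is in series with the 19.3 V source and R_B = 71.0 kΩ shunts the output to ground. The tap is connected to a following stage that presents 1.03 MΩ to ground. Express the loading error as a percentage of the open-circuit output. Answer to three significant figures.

The divider's output (Thévenin) resistance is R_A‖R_B = 48.19 kΩ.
Fractional drop under load = R_th/(R_th + R_L) = 48.19 / (48.19 + 1030) = 0.04470.
So the output falls by 4.47 %.

4.47 %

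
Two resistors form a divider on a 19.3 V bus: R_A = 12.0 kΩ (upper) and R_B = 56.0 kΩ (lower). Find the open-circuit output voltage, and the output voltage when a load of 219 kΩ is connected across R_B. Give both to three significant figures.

Open-circuit: V = 19.3 × 56.0/(12.0 + 56.0) = 15.9 V.
With the load, R_B becomes R_B‖R_L = 44.60 kΩ, so V = 19.3 × 44.60/56.60 = 15.2 V.

Unloaded: 15.9 V; loaded: 15.2 V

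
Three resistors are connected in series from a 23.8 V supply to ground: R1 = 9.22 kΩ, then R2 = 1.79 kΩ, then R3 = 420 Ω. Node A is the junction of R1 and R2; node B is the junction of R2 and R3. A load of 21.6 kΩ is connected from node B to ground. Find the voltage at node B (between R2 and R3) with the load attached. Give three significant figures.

At node B, R3 is in parallel with the load: R3‖R_L = 412.0 Ω.
Below node A the resistance is R2 + (R3‖R_L) = 2202 Ω, so V_A = 23.8 × 2202/11420 = 4.588 V.
Then V_B = V_A × (R3‖R_L)/(R2 + R3‖R_L) = 4.588 × 412.0/2202 = 0.858 V.

V ≈ 0.858 V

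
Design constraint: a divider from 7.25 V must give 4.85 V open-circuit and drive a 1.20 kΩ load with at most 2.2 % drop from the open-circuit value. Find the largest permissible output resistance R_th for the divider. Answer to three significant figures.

R_th ≤ 27.0 Ω

Loading drop = R_th/(R_th + R_L) ≤ 0.0220, so R_th ≤ R_L · ε/(1−ε) = 1.20 kΩ × 0.0220/0.9780 = 27.0 Ω.
(Any R1, R2 with R2/(R1+R2) = 0.669 and R1‖R2 ≤ 27.0 Ω will meet the spec.)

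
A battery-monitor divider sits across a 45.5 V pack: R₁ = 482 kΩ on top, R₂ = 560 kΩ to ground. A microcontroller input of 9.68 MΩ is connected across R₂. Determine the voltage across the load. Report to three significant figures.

V_out ≈ 23.8 V

The load sits in parallel with R₂: R₂‖R_L = (560 × 9680) / (560 + 9680) = 529.4 kΩ.
V_out = 45.5 × 529.4 / (482 + 529.4) = 45.5 × 529.4/1011 = 23.8 V.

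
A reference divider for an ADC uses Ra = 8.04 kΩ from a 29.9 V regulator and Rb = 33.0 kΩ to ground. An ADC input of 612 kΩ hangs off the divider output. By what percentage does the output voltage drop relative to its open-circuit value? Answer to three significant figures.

1.05 %

The divider's output (Thévenin) resistance is Ra‖Rb = 6.465 kΩ.
Fractional drop under load = R_th/(R_th + R_L) = 6.465 / (6.465 + 612) = 0.01045.
So the output falls by 1.05 %.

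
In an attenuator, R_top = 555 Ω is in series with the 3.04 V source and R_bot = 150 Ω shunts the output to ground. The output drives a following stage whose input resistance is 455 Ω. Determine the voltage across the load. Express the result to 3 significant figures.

V_out ≈ 0.514 V

The load sits in parallel with R_bot: R_bot‖R_L = (150 × 455) / (150 + 455) = 112.8 Ω.
V_out = 3.04 × 112.8 / (555 + 112.8) = 3.04 × 112.8/667.8 = 0.514 V.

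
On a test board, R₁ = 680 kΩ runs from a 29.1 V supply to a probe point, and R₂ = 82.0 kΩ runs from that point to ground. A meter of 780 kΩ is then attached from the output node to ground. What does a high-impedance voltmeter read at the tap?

The load sits in parallel with R₂: R₂‖R_L = (82.0 × 780) / (82.0 + 780) = 74.20 kΩ.
V_out = 29.1 × 74.20 / (680 + 74.20) = 29.1 × 74.20/754.2 = 2.86 V.
(Unloaded it would have been 3.13 V.)

V_out ≈ 2.86 V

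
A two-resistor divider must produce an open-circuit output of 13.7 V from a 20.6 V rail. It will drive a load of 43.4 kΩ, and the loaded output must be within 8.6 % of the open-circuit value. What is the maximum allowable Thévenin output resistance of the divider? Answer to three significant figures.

Loading drop = R_th/(R_th + R_L) ≤ 0.0860, so R_th ≤ R_L · ε/(1−ε) = 43.4 kΩ × 0.0860/0.9140 = 4.08 kΩ.

R_th ≤ 4.08 kΩ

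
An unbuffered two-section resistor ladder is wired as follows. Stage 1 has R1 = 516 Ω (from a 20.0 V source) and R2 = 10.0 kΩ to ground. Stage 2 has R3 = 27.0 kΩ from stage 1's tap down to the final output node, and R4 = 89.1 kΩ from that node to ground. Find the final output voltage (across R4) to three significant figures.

V_out ≈ 14.5 V

Stage 2 presents R3+R4 = 116100 Ω as a load on stage 1's tap.
Stage 1's lower leg becomes R2‖(R3+R4) = 9207 Ω, so V_mid = 20.0 × 9207/9723 = 18.94 V.
Stage 2 is itself unloaded: V_out = V_mid × R4/(R3+R4) = 18.94 × 89100/116100 = 14.5 V.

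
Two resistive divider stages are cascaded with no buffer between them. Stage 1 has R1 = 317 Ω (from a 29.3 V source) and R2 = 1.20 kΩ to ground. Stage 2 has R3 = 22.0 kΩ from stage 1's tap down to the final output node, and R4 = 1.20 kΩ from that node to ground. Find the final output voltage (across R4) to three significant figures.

Stage 2 presents R3+R4 = 23200 Ω as a load on stage 1's tap.
Stage 1's lower leg becomes R2‖(R3+R4) = 1141 Ω, so V_mid = 29.3 × 1141/1458 = 22.93 V.
Stage 2 is itself unloaded: V_out = V_mid × R4/(R3+R4) = 22.93 × 1200/23200 = 1.19 V.

V_out ≈ 1.19 V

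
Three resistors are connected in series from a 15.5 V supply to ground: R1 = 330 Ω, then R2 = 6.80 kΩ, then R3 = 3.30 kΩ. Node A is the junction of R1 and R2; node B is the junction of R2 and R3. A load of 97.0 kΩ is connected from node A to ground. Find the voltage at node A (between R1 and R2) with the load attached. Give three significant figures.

V ≈ 15.0 V

Below node A the series string R2+R3 = 10100 Ω sits in parallel with the 97000 Ω load: 9148 Ω.
V_A = 15.5 × 9148/(330 + 9148) = 15.0 V.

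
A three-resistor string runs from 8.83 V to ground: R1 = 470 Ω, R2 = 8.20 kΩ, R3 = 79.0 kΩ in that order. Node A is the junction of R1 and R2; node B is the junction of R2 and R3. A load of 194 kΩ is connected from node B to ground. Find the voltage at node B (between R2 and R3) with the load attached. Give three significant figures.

V ≈ 7.65 V

At node B, R3 is in parallel with the load: R3‖R_L = 56140 Ω.
Below node A the resistance is R2 + (R3‖R_L) = 64340 Ω, so V_A = 8.83 × 64340/64810 = 8.766 V.
Then V_B = V_A × (R3‖R_L)/(R2 + R3‖R_L) = 8.766 × 56140/64340 = 7.65 V.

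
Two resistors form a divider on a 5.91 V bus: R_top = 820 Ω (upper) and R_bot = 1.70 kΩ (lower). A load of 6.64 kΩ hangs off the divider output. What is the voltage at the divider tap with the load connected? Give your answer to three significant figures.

V_out ≈ 3.68 V

The load sits in parallel with R_bot: R_bot‖R_L = (1700 × 6640) / (1700 + 6640) = 1353 Ω.
V_out = 5.91 × 1353 / (820 + 1353) = 5.91 × 1353/2173 = 3.68 V.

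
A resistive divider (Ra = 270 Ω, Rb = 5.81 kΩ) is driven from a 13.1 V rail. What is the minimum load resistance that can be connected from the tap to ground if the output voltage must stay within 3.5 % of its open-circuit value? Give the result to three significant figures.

Output resistance R_th = Ra‖Rb = (270 × 5810)/6080 = 258.0 Ω.
The fractional drop is R_th/(R_th + R_L); requiring this ≤ 0.0350 gives R_L ≥ R_th(1/0.0350 − 1) = 258.0 × 27.57 = 7.11 kΩ.

R_L(min) ≈ 7.11 kΩ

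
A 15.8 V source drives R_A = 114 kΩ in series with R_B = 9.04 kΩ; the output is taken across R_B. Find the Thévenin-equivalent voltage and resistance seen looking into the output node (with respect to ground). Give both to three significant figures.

V_th is the open-circuit tap voltage: 15.8 × 9.04/(114 + 9.04) = 1.16 V.
With the supply zeroed, R_A and R_B appear in parallel from the tap: R_th = R_A‖R_B = (114 × 9.04)/123.0 = 8.38 kΩ.

V_th = 1.16 V, R_th = 8.38 kΩ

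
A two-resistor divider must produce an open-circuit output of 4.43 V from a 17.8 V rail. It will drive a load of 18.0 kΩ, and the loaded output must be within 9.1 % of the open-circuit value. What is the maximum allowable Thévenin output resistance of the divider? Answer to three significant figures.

Loading drop = R_th/(R_th + R_L) ≤ 0.0910, so R_th ≤ R_L · ε/(1−ε) = 18.0 kΩ × 0.0910/0.9090 = 1.80 kΩ.

R_th ≤ 1.80 kΩ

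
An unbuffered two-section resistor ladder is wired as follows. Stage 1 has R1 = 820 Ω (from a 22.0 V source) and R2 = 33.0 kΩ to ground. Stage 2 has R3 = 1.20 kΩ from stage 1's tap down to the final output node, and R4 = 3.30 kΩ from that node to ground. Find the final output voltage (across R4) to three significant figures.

V_out ≈ 13.4 V

Stage 2 presents R3+R4 = 4500 Ω as a load on stage 1's tap.
Stage 1's lower leg becomes R2‖(R3+R4) = 3960 Ω, so V_mid = 22.0 × 3960/4780 = 18.23 V.
Stage 2 is itself unloaded: V_out = V_mid × R4/(R3+R4) = 18.23 × 3300/4500 = 13.4 V.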